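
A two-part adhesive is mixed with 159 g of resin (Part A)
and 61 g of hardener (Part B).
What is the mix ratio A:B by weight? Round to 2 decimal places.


Mix ratio = mass_A / mass_B
= 159 / 61
= 2.61

2.61


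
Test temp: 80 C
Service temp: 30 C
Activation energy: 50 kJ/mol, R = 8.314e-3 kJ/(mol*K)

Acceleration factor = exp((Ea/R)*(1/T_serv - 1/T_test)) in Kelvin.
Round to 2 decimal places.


AF = exp((50/0.008314)*(1/303.15 - 1/353.15))
= 16.59

16.59


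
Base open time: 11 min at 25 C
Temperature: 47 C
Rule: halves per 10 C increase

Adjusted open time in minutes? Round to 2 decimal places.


Acceleration = 2^((47-25)/10) = 4.5948
Open time = 11 / 4.5948 = 2.39 min

2.39


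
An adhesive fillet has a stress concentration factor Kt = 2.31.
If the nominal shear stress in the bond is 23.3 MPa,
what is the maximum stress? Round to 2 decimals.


Max stress = 23.3 * 2.31 = 53.82 MPa

53.82


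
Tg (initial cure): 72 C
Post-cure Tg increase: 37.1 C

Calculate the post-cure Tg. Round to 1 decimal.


Post-cure Tg = 72 + 37.1 = 109.1 C

109.1


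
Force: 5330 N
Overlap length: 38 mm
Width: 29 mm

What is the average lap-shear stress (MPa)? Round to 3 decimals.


Average shear stress = F / (overlap * width)
= 5330 / (38 * 29)
= 4.837 MPa

4.837


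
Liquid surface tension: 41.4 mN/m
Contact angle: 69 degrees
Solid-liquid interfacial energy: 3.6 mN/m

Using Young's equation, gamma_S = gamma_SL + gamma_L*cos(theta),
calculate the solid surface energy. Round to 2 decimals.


gamma_S = 3.6 + 41.4 * cos(69)
= 18.44 mN/m

18.44


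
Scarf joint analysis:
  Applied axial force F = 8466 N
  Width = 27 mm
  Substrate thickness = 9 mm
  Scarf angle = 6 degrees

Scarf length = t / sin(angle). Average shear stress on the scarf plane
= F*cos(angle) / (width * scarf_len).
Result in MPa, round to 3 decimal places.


Scarf length = 9 / sin(6 deg) = 86.1010 mm
cos(6 deg) = 0.994522
Shear = 8466 * 0.994522 / (27 * 86.1010)
= 3.622 MPa

3.622


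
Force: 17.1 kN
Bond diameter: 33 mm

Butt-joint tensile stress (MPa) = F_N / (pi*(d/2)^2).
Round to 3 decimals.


F_N = 17.1 * 1000 = 17100.0 N
A = pi*(16.5)^2 = 855.2986 mm^2
stress = 17100.0 / 855.2986 = 19.993 MPa

19.993


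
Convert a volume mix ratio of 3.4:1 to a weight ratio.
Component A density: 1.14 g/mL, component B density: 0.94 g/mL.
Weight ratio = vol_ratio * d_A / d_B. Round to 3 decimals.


= 3.4 * 1.14 / 0.94 = 4.123

4.123


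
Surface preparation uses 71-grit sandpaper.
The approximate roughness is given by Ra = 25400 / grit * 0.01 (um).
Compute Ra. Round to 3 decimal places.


Ra = 25400 / 71 * 0.01
= 254 / 71
= 3.577 um

3.577


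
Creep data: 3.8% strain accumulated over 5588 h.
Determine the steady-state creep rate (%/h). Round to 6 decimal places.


Rate = 3.8 / 5588 = 0.000680 %/h

0.000680


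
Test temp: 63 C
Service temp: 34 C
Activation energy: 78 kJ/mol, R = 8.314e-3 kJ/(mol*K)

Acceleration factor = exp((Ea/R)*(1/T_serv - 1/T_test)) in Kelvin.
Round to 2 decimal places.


AF = exp((78/0.008314)*(1/307.15 - 1/336.15))
= 13.94

13.94


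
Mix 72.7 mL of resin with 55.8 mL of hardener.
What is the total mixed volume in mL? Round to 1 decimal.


Total = 72.7 + 55.8 = 128.5 mL

128.5


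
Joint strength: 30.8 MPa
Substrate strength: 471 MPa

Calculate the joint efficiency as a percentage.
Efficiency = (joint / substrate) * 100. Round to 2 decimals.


Efficiency = (30.8 / 471) * 100 = 6.54%

6.54


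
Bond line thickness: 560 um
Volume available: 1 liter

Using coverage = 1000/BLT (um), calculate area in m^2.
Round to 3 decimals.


1 L = 1e6 mm^3, thickness = 560 um = 0.56 mm
Area = 1e6 / 0.56 mm^2 = (1e6 / 0.56) / 1e6 m^2 = 1000 / 560 m^2
= 1.786 m^2

1.786


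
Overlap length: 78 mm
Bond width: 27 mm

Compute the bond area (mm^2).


Bond area = 78 * 27 = 2106 mm^2

2106


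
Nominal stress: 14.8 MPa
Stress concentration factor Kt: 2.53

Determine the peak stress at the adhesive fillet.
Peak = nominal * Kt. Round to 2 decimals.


Peak stress = 14.8 * 2.53
= 37.44 MPa

37.44


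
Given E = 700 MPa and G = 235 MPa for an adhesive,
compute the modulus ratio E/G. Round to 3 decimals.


E/G ratio = 700 / 235 = 2.979

2.979


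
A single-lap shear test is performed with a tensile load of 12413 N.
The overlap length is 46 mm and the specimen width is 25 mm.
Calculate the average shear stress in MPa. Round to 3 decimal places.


Shear stress = F / (overlap * width)
= 12413 / (46 * 25)
= 12413 / 1150
= 10.794 MPa

10.794


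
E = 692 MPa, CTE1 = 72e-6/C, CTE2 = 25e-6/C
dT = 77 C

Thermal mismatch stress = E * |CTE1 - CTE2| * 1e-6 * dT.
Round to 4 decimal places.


= 692 * 47e-6 * 77
= 2.5043 MPa

2.5043


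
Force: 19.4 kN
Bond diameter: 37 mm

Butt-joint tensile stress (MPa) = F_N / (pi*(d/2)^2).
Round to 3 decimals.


F_N = 19.4 * 1000 = 19400.0 N
A = pi*(18.5)^2 = 1075.2101 mm^2
stress = 19400.0 / 1075.2101 = 18.043 MPa

18.043


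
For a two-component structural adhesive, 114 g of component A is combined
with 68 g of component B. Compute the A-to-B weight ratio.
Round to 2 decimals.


Weight ratio A:B = 114 / 68
= 1.68

1.68


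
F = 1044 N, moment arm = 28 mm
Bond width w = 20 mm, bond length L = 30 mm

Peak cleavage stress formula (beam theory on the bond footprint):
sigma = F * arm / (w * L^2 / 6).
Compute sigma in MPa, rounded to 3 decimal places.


sigma = (1044 * 28) / (20 * 900 / 6)
= 29232 * 6 / 18000
= 175392 / 18000
= 9.744 MPa

9.744


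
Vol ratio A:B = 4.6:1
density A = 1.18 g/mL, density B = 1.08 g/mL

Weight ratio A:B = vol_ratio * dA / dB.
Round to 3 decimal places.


Weight ratio = 4.6 * 1.18 / 1.08
= 5.026

5.026


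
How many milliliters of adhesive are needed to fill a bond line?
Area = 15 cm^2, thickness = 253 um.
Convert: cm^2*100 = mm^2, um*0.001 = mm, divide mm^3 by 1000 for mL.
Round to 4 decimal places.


= (15 * 100) * (253 * 0.001) / 1000
= 0.3795 mL

0.3795


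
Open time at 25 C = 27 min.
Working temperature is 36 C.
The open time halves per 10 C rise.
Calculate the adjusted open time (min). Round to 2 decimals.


factor = 2^((36 - 25) / 10) = 2.1435
ot = 27 / 2.1435 = 12.60 min

12.60


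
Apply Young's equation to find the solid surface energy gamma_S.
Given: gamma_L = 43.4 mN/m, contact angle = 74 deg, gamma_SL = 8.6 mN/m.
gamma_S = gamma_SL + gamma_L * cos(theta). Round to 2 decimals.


theta_rad = 74 * pi/180 = 1.291544
gamma_S = 8.6 + 43.4 * cos(1.291544)
= 20.56 mN/m

20.56


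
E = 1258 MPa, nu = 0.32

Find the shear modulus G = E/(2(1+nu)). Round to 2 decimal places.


G = 1258 / (2 * 1.32)
= 476.52 MPa

476.52


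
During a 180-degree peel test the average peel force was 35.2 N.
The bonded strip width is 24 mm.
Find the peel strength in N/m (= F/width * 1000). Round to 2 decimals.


Peel strength = F/width * 1000
= 35.2 / 24 * 1000
= 1466.67 N/m

1466.67


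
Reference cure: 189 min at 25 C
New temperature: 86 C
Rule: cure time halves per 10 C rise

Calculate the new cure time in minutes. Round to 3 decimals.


factor = 2^((86-25)/10) = 68.5935
t_new = 189 / 68.5935 = 2.755 min

2.755


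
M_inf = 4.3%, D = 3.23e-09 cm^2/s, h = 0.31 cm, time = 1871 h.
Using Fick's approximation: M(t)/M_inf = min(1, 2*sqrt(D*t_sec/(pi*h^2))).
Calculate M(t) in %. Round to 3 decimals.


t = 6735600 s
ratio = min(1, 2*sqrt(3.23e-09*6735600/(pi*0.0961)))
= 0.536887
M(t) = 4.3 * 0.536887 = 2.309%

2.309


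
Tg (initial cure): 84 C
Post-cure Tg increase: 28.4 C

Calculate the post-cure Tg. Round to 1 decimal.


Post-cure Tg = 84 + 28.4 = 112.4 C

112.4


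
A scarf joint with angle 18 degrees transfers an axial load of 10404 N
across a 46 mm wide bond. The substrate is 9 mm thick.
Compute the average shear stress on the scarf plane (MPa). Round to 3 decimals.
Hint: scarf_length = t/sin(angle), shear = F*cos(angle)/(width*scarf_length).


scarf_length = 9 / sin(18 deg) = 29.1246 mm
cos(18 deg) = 0.951057
shear stress = 10404 * 0.951057 / (46 * 29.1246)
= 7.386 MPa

7.386


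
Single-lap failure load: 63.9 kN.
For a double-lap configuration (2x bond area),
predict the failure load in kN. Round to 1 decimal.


Failure load = 63.9 * 2 = 127.8 kN

127.8


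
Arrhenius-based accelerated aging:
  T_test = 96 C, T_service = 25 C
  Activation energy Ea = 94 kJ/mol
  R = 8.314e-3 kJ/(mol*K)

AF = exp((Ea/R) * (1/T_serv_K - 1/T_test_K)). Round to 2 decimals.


T_test_K = 369.15, T_serv_K = 298.15
AF = exp((94/8.314e-3) * (1/298.15 - 1/369.15))
= 1470.77

1470.77


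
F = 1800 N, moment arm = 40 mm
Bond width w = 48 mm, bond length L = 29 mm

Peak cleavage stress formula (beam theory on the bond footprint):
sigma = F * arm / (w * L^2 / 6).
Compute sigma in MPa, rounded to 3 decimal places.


sigma = (1800 * 40) / (48 * 841 / 6)
= 72000 * 6 / 40368
= 432000 / 40368
= 10.702 MPa

10.702


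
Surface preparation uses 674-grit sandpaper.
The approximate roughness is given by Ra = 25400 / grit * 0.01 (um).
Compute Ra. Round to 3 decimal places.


Ra = 25400 / 674 * 0.01
= 254 / 674
= 0.377 um

0.377


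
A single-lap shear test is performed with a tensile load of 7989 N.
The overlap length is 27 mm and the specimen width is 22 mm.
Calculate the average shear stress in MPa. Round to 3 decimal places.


Shear stress = F / (overlap * width)
= 7989 / (27 * 22)
= 7989 / 594
= 13.449 MPa

13.449


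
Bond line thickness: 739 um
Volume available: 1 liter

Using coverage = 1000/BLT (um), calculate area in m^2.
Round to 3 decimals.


1 L = 1e6 mm^3, thickness = 739 um = 0.739 mm
Area = 1e6 / 0.739 mm^2 = (1e6 / 0.739) / 1e6 m^2 = 1000 / 739 m^2
= 1.353 m^2

1.353


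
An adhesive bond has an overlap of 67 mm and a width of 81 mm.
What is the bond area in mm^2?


Bond area = overlap * width
= 67 * 81
= 5427 mm^2

5427


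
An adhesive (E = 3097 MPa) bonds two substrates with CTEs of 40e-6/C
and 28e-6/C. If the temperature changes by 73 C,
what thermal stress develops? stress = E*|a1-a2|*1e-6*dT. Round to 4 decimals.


Stress = 3097 * |40 - 28| * 1e-6 * 73
= 2.7130 MPa

2.7130


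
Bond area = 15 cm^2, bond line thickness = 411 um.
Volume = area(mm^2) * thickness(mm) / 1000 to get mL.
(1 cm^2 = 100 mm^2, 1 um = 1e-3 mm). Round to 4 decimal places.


area_mm2 = 15 * 100 = 1500
blt_mm = 411 * 1e-3 = 0.411
vol_mm3 = 1500 * 0.411 = 616.5
vol_mL = 616.5 / 1000 = 0.6165 mL

0.6165


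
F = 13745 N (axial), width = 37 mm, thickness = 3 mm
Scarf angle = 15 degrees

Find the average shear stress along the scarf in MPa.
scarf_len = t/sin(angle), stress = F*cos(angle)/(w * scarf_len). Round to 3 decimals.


scarf_len = 3/sin(15 deg) = 11.5911
cos(15 deg) = 0.965926
stress = 13745*0.965926/(37*11.5911) = 30.957 MPa

30.957


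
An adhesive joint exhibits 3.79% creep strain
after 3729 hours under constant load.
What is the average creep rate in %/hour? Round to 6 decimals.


Creep rate = strain / time
= 3.79 / 3729
= 0.001016 %/h

0.001016


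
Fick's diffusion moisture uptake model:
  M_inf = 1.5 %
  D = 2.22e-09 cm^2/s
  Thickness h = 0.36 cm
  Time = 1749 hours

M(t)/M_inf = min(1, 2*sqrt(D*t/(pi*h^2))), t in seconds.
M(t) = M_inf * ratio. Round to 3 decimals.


t_sec = 1749 * 3600 = 6296400
ratio = 2*sqrt(2.22e-09*6296400/(pi*0.36^2))
= min(1, 0.370574)
= 0.370574
M(t) = 1.5 * 0.370574 = 0.556 %

0.556


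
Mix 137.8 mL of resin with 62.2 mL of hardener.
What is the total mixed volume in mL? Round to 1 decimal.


Total = 137.8 + 62.2 = 200.0 mL

200.0


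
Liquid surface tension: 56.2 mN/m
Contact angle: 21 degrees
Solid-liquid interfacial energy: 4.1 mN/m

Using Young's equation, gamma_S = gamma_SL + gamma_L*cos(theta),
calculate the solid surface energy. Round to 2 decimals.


gamma_S = 4.1 + 56.2 * cos(21)
= 56.57 mN/m

56.57


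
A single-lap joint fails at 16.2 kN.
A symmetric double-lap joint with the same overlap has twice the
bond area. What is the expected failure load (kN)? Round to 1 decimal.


Double-lap load = 2 * 16.2 = 32.4 kN

32.4


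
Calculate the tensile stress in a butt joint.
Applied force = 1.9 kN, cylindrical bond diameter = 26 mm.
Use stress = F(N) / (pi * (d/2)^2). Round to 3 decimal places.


A = pi * 13.0^2 = 530.9292 mm^2
sigma = 1900.0 / 530.9292 = 3.579 MPa

3.579


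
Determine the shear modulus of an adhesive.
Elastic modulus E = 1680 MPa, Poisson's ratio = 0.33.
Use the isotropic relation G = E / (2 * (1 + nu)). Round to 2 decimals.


G = 1680 / (2*(1+0.33)) = 1680 / 2.66
= 631.58 MPa

631.58


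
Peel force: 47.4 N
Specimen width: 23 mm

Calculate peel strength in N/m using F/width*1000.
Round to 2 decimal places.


Peel strength = 47.4 / 23 * 1000 = 2060.87 N/m

2060.87


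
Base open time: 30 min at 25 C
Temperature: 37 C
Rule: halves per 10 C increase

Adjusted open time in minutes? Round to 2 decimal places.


Acceleration = 2^((37-25)/10) = 2.2974
Open time = 30 / 2.2974 = 13.06 min

13.06


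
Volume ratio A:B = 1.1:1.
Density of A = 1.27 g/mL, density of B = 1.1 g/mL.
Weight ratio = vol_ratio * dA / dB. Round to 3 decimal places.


Wt ratio = 1.1 * 1.27 / 1.1
= 1.270

1.270


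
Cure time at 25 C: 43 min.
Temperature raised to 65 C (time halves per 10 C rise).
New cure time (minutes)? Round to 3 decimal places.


Acceleration factor = 2^(40/10) = 16.0000
New time = 43 / 16.0000 = 2.688 min

2.688


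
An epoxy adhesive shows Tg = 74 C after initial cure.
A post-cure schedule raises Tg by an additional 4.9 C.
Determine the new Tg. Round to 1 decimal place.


New Tg = 74 + 4.9
= 78.9 C

78.9


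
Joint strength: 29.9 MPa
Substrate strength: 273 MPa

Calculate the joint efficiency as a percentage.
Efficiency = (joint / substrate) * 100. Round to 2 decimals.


Efficiency = (29.9 / 273) * 100 = 10.95%

10.95


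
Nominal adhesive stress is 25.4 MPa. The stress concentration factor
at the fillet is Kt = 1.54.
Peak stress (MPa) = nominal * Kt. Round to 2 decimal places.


Peak = 25.4 * 1.54 = 39.12 MPa

39.12


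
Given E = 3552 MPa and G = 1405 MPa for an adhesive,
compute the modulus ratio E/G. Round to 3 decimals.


E/G ratio = 3552 / 1405 = 2.528

2.528


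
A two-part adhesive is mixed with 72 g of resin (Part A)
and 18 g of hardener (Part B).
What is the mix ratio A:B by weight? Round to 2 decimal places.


Mix ratio = mass_A / mass_B
= 72 / 18
= 4.00

4.00


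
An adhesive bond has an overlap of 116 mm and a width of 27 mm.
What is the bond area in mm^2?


Bond area = overlap * width
= 116 * 27
= 3132 mm^2

3132


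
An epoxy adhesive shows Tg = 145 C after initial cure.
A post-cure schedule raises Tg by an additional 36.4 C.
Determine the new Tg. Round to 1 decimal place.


New Tg = 145 + 36.4
= 181.4 C

181.4


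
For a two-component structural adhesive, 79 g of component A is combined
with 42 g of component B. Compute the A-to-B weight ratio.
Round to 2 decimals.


Weight ratio A:B = 79 / 42
= 1.88

1.88


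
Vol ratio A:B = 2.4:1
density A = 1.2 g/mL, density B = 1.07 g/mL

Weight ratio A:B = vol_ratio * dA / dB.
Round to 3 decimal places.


Weight ratio = 2.4 * 1.2 / 1.07
= 2.692

2.692


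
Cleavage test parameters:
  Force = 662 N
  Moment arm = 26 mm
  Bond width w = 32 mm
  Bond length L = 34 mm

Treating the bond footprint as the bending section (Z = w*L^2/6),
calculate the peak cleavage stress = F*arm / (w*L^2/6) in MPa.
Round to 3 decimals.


M = 662 * 26 = 17212 N*mm
Z = 32 * 34^2 / 6 = 36992 / 6 mm^3
sigma = M / Z = 6 * 17212 / 36992 = 103272 / 36992
= 2.792 MPa

2.792


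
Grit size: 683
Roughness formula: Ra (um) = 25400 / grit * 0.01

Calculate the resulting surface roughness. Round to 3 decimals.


Ra = 25400 / 683 * 0.01
= 0.372 um

0.372


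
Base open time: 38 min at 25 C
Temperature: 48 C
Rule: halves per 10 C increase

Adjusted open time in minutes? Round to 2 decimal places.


Acceleration = 2^((48-25)/10) = 4.9246
Open time = 38 / 4.9246 = 7.72 min

7.72


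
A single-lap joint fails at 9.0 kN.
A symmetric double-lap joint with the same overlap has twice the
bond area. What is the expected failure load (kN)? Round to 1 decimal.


Double-lap load = 2 * 9.0 = 18.0 kN

18.0


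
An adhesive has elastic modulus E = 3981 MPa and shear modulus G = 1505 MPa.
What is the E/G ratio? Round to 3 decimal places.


E/G = 3981 / 1505 = 2.645

2.645


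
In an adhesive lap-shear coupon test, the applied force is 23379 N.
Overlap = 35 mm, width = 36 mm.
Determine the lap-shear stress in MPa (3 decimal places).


stress = F / (overlap * width)
= 23379 / (35 * 36)
= 18.555 MPa

18.555


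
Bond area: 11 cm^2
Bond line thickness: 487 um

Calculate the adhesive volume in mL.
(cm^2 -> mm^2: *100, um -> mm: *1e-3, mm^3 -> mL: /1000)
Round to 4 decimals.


V = 11*100 * 487*1e-3 / 1000
= 0.5357 mL

0.5357


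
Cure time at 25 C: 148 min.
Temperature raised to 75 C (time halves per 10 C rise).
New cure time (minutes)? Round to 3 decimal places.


Acceleration factor = 2^(50/10) = 32.0000
New time = 148 / 32.0000 = 4.625 min

4.625


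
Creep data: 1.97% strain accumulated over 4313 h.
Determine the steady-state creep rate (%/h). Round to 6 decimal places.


Rate = 1.97 / 4313 = 0.000457 %/h

0.000457


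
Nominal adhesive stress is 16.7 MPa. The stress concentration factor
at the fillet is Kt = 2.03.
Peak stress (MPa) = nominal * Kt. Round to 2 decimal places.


Peak = 16.7 * 2.03 = 33.90 MPa

33.90


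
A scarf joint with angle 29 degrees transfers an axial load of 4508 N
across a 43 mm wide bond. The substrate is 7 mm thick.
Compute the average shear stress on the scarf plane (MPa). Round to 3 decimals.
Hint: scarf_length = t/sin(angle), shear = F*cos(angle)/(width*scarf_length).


scarf_length = 7 / sin(29 deg) = 14.4387 mm
cos(29 deg) = 0.874620
shear stress = 4508 * 0.874620 / (43 * 14.4387)
= 6.350 MPa

6.350


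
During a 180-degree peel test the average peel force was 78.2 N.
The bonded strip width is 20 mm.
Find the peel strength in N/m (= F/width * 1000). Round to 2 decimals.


Peel strength = F/width * 1000
= 78.2 / 20 * 1000
= 3910.00 N/m

3910.00


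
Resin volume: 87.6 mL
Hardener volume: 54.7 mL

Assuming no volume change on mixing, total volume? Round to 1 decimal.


V_total = 87.6 + 54.7 = 142.3 mL

142.3


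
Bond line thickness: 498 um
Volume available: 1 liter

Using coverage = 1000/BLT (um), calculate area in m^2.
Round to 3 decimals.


1 L = 1e6 mm^3, thickness = 498 um = 0.498 mm
Area = 1e6 / 0.498 mm^2 = (1e6 / 0.498) / 1e6 m^2 = 1000 / 498 m^2
= 2.008 m^2

2.008


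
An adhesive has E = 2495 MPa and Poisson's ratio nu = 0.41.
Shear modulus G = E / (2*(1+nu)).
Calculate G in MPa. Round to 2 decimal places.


G = 2495 / (2*(1+0.41))
= 2495 / 2.82
= 884.75 MPa

884.75


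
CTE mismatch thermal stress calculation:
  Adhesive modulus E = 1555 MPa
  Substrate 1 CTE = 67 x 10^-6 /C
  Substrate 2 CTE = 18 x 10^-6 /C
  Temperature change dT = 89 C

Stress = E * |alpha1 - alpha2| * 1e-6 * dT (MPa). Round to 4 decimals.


delta_alpha = |67 - 18| = 49 x 10^-6/C
Stress = 1555 * 49e-6 * 89
= 6.7814 MPa

6.7814


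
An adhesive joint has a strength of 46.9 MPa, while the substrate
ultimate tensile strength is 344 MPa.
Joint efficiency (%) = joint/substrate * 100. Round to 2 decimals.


Efficiency = 46.9 / 344 * 100
= 13.63%

13.63


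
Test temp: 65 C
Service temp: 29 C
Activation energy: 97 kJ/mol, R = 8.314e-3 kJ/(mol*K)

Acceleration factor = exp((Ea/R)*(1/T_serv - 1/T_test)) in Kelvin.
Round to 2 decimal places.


AF = exp((97/0.008314)*(1/302.15 - 1/338.15))
= 61.00

61.00


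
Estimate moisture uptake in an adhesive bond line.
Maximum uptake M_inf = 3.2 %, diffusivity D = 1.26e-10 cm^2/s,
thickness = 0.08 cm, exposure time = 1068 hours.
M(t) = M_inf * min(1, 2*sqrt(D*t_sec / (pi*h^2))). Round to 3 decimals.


Convert time: 1068 h = 3844800 s
ratio = min(1, 2*sqrt(1.26e-10*3844800/(pi*0.08^2)))
= 0.310447
M(t) = 3.2 * 0.310447 = 0.993%

0.993


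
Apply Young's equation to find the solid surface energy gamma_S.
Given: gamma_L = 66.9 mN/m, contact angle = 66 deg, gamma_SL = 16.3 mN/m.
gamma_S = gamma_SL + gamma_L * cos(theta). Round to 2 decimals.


theta_rad = 66 * pi/180 = 1.151917
gamma_S = 16.3 + 66.9 * cos(1.151917)
= 43.51 mN/m

43.51


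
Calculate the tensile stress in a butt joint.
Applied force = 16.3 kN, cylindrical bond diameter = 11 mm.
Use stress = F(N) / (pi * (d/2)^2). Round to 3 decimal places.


A = pi * 5.5^2 = 95.0332 mm^2
sigma = 16300.0 / 95.0332 = 171.519 MPa

171.519


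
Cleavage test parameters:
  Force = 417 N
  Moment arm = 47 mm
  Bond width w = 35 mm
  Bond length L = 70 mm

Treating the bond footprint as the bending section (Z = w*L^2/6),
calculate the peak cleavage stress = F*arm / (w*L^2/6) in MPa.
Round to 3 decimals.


M = 417 * 47 = 19599 N*mm
Z = 35 * 70^2 / 6 = 171500 / 6 mm^3
sigma = M / Z = 6 * 19599 / 171500 = 117594 / 171500
= 0.686 MPa

0.686


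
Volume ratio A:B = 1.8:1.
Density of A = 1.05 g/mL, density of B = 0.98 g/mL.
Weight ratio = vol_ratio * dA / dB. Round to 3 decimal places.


Wt ratio = 1.8 * 1.05 / 0.98
= 1.929

1.929


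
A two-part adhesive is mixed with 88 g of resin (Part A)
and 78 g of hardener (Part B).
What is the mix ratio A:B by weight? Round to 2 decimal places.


Mix ratio = mass_A / mass_B
= 88 / 78
= 1.13

1.13


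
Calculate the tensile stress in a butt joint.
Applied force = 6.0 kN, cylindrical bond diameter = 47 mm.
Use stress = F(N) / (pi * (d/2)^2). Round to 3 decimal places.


A = pi * 23.5^2 = 1734.9445 mm^2
sigma = 6000.0 / 1734.9445 = 3.458 MPa

3.458


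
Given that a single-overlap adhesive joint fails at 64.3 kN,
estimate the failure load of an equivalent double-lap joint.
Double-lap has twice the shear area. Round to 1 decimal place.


Double-lap factor = 2
Expected load = 64.3 * 2 = 128.6 kN

128.6


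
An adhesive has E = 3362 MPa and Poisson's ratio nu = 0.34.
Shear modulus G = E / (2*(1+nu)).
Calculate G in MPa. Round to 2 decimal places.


G = 3362 / (2*(1+0.34))
= 3362 / 2.68
= 1254.48 MPa

1254.48


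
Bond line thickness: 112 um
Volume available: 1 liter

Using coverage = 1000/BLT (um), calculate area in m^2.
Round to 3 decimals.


1 L = 1e6 mm^3, thickness = 112 um = 0.112 mm
Area = 1e6 / 0.112 mm^2 = (1e6 / 0.112) / 1e6 m^2 = 1000 / 112 m^2
= 8.929 m^2

8.929


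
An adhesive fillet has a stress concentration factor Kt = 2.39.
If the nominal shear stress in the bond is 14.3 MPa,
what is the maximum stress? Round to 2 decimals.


Max stress = 14.3 * 2.39 = 34.18 MPa

34.18


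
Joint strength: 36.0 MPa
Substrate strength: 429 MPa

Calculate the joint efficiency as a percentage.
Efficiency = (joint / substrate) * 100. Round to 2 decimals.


Efficiency = (36.0 / 429) * 100 = 8.39%

8.39


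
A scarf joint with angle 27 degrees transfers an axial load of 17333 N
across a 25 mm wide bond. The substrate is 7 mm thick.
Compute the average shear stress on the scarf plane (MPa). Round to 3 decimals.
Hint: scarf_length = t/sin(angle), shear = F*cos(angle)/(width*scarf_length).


scarf_length = 7 / sin(27 deg) = 15.4188 mm
cos(27 deg) = 0.891007
shear stress = 17333 * 0.891007 / (25 * 15.4188)
= 40.065 MPa

40.065


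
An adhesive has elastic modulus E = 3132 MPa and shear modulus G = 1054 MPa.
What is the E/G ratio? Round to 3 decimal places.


E/G = 3132 / 1054 = 2.972

2.972


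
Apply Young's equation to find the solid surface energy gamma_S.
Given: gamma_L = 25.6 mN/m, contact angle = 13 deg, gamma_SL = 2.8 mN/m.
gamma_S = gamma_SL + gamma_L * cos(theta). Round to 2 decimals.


theta_rad = 13 * pi/180 = 0.226893
gamma_S = 2.8 + 25.6 * cos(0.226893)
= 27.74 mN/m

27.74


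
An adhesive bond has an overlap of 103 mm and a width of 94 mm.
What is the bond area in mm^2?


Bond area = overlap * width
= 103 * 94
= 9682 mm^2

9682


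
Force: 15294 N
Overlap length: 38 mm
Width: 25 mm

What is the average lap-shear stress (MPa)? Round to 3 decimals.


Average shear stress = F / (overlap * width)
= 15294 / (38 * 25)
= 16.099 MPa

16.099


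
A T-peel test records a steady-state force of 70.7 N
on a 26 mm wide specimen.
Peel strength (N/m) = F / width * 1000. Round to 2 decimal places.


Peel strength = 70.7 / 26 * 1000
= 2719.23 N/m

2719.23


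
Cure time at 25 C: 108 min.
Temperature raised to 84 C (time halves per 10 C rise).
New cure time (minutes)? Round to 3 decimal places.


Acceleration factor = 2^(59/10) = 59.7141
New time = 108 / 59.7141 = 1.809 min

1.809


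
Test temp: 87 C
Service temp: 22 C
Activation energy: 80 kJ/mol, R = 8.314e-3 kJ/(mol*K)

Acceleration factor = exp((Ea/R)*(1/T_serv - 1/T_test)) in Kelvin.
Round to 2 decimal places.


AF = exp((80/0.008314)*(1/295.15 - 1/360.15))
= 359.22

359.22


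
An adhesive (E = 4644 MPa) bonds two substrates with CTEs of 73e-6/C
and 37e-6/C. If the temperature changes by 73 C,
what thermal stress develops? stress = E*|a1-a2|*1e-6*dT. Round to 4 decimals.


Stress = 4644 * |73 - 37| * 1e-6 * 73
= 12.2044 MPa

12.2044


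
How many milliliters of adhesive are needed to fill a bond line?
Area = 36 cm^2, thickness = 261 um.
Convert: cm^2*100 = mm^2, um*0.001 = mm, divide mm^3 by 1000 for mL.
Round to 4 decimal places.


= (36 * 100) * (261 * 0.001) / 1000
= 0.9396 mL

0.9396


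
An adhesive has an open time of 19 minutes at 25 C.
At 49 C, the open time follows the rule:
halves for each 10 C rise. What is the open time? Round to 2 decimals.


Factor = 2^((49-25)/10) = 5.2780
Open time = 19 / 5.2780 = 3.60 min

3.60


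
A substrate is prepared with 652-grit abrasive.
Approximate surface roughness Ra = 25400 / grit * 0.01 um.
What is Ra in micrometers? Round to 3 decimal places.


Ra = 25400 / 652 * 0.01 = 0.390 um

0.390


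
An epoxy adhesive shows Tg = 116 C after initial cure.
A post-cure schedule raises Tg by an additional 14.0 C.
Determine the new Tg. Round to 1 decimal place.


New Tg = 116 + 14.0
= 130.0 C

130.0


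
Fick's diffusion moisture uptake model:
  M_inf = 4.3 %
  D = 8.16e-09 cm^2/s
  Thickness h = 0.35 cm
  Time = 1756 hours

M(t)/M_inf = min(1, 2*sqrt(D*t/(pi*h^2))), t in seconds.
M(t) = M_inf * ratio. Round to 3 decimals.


t_sec = 1756 * 3600 = 6321600
ratio = 2*sqrt(8.16e-09*6321600/(pi*0.35^2))
= min(1, 0.732227)
= 0.732227
M(t) = 4.3 * 0.732227 = 3.149 %

3.149


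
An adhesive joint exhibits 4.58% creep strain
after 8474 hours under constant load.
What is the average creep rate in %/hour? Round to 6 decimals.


Creep rate = strain / time
= 4.58 / 8474
= 0.000540 %/h

0.000540


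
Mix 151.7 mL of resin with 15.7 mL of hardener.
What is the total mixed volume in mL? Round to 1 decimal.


Total = 151.7 + 15.7 = 167.4 mL

167.4


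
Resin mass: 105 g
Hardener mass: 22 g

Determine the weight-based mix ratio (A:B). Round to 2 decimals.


Ratio = 105 / 22 = 4.77

4.77


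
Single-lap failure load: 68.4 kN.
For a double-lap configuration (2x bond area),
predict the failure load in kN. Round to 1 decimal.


Failure load = 68.4 * 2 = 136.8 kN

136.8


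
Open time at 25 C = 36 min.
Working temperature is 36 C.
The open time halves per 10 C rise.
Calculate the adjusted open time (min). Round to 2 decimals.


factor = 2^((36 - 25) / 10) = 2.1435
ot = 36 / 2.1435 = 16.79 min

16.79


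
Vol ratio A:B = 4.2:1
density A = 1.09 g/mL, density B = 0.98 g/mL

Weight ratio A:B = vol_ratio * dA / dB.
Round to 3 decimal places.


Weight ratio = 4.2 * 1.09 / 0.98
= 4.671

4.671


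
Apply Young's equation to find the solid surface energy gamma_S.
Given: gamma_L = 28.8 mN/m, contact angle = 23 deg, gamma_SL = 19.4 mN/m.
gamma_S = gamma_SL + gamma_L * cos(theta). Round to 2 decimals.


theta_rad = 23 * pi/180 = 0.401426
gamma_S = 19.4 + 28.8 * cos(0.401426)
= 45.91 mN/m

45.91


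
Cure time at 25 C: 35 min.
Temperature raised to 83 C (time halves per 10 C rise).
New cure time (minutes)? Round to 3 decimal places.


Acceleration factor = 2^(58/10) = 55.7152
New time = 35 / 55.7152 = 0.628 min

0.628


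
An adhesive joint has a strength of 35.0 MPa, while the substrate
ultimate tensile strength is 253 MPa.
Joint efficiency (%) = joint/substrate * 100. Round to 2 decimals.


Efficiency = 35.0 / 253 * 100
= 13.83%

13.83


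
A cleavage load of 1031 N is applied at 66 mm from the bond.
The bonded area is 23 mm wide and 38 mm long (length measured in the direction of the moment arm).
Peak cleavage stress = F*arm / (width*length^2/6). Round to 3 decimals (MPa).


Moment = 1031 * 66 = 68046 N*mm
Section modulus = 23 * 1444 / 6 = 33212 / 6 mm^3
Stress = 68046 / (33212 / 6) = 408276 / 33212
= 12.293 MPa

12.293


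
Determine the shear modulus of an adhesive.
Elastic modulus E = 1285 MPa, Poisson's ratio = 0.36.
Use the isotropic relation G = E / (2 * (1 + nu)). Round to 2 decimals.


G = 1285 / (2*(1+0.36)) = 1285 / 2.72
= 472.43 MPa

472.43


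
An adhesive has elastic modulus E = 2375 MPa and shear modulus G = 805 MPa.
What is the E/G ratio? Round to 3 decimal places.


E/G = 2375 / 805 = 2.950

2.950


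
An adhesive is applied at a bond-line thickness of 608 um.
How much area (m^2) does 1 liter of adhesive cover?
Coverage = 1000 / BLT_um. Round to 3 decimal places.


Coverage = 1000 / 608 = 1.645 m^2

1.645


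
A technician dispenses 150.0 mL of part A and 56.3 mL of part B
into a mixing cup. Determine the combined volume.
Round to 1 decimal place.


Combined volume = 150.0 + 56.3
= 206.3 mL

206.3


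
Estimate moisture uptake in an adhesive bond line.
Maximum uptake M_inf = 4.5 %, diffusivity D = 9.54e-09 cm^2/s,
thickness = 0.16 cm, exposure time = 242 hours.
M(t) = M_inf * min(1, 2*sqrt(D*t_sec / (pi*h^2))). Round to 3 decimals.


Convert time: 242 h = 871200 s
ratio = min(1, 2*sqrt(9.54e-09*871200/(pi*0.16^2)))
= 0.642937
M(t) = 4.5 * 0.642937 = 2.893%

2.893


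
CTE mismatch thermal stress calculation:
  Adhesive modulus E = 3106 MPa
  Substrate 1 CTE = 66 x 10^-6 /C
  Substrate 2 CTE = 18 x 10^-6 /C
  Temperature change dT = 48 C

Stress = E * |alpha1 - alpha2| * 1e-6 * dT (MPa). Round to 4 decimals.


delta_alpha = |66 - 18| = 48 x 10^-6/C
Stress = 3106 * 48e-6 * 48
= 7.1562 MPa

7.1562


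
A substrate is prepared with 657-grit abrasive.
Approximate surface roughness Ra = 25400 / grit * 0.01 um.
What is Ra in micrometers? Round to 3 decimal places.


Ra = 25400 / 657 * 0.01 = 0.387 um

0.387


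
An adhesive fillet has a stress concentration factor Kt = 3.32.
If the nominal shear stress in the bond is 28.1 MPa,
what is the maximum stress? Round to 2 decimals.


Max stress = 28.1 * 3.32 = 93.29 MPa

93.29


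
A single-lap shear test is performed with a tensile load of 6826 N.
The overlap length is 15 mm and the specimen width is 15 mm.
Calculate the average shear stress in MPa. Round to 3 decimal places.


Shear stress = F / (overlap * width)
= 6826 / (15 * 15)
= 6826 / 225
= 30.338 MPa

30.338


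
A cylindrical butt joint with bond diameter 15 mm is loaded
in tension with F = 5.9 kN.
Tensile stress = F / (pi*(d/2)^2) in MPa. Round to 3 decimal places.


Area = pi * (15/2)^2 = 176.7146 mm^2
Stress = 5.9*1000 / 176.7146
= 33.387 MPa

33.387


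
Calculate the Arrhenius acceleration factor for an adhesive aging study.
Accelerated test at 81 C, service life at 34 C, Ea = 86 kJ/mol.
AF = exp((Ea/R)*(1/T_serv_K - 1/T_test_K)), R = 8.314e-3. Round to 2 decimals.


T_test = 354.15 K, T_serv = 307.15 K
Ea/R = 86 / 0.008314 = 10344.00
AF = exp(10344.00 * (1/307.15 - 1/354.15))
= 87.30

87.30


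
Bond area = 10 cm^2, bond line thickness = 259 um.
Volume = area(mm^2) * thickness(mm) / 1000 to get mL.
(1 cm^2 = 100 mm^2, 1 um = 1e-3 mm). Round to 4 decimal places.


area_mm2 = 10 * 100 = 1000
blt_mm = 259 * 1e-3 = 0.259
vol_mm3 = 1000 * 0.259 = 259.0
vol_mL = 259.0 / 1000 = 0.2590 mL

0.2590


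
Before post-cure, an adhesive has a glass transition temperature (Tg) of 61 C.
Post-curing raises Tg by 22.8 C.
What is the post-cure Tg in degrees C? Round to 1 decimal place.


Tg_post = Tg_base + delta_Tg
= 61 + 22.8
= 83.8 C

83.8


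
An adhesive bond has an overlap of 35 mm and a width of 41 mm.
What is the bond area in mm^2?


Bond area = overlap * width
= 35 * 41
= 1435 mm^2

1435


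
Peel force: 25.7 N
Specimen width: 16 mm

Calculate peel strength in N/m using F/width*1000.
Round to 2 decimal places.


Peel strength = 25.7 / 16 * 1000 = 1606.25 N/m

1606.25


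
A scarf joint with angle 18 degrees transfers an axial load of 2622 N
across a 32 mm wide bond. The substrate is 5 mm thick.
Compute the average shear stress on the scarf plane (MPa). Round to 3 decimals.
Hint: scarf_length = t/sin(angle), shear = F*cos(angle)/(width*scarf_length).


scarf_length = 5 / sin(18 deg) = 16.1803 mm
cos(18 deg) = 0.951057
shear stress = 2622 * 0.951057 / (32 * 16.1803)
= 4.816 MPa

4.816


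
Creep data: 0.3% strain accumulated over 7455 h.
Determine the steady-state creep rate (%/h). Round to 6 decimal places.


Rate = 0.3 / 7455 = 0.000040 %/h

0.000040


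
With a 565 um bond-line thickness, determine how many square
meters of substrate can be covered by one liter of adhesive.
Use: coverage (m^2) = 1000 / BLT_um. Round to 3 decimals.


Coverage = 1000 / 565 = 1.770 m^2

1.770


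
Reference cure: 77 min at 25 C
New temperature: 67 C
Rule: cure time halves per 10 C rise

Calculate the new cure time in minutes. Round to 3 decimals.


factor = 2^((67-25)/10) = 18.3792
t_new = 77 / 18.3792 = 4.190 min

4.190


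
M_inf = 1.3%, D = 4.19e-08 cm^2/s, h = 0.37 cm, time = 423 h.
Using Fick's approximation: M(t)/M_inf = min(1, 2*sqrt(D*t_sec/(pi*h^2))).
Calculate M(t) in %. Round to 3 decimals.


t = 1522800 s
ratio = min(1, 2*sqrt(4.19e-08*1522800/(pi*0.1369)))
= 0.770339
M(t) = 1.3 * 0.770339 = 1.001%

1.001


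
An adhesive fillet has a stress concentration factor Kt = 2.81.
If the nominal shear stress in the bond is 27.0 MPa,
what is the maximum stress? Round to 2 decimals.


Max stress = 27.0 * 2.81 = 75.87 MPa

75.87


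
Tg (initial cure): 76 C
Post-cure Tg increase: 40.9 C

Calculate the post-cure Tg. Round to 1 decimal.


Post-cure Tg = 76 + 40.9 = 116.9 C

116.9


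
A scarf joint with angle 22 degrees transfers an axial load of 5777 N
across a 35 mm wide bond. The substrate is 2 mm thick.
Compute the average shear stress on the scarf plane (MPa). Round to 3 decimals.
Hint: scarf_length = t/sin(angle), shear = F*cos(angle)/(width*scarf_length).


scarf_length = 2 / sin(22 deg) = 5.3389 mm
cos(22 deg) = 0.927184
shear stress = 5777 * 0.927184 / (35 * 5.3389)
= 28.665 MPa

28.665


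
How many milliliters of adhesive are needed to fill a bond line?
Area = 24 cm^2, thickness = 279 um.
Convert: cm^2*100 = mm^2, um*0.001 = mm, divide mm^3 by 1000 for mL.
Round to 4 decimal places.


= (24 * 100) * (279 * 0.001) / 1000
= 0.6696 mL

0.6696


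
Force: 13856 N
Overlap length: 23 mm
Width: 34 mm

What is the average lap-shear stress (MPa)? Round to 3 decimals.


Average shear stress = F / (overlap * width)
= 13856 / (23 * 34)
= 17.719 MPa

17.719


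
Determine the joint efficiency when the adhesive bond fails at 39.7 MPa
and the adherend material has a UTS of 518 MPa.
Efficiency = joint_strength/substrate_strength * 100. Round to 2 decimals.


Joint efficiency = 39.7 / 518 * 100
= 7.66%

7.66


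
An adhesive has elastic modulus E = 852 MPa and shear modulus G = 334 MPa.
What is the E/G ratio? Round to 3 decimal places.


E/G = 852 / 334 = 2.551

2.551


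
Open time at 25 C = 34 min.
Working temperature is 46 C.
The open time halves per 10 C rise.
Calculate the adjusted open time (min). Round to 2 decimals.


factor = 2^((46 - 25) / 10) = 4.2871
ot = 34 / 4.2871 = 7.93 min

7.93


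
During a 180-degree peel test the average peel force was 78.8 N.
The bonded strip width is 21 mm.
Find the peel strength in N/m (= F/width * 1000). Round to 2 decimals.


Peel strength = F/width * 1000
= 78.8 / 21 * 1000
= 3752.38 N/m

3752.38


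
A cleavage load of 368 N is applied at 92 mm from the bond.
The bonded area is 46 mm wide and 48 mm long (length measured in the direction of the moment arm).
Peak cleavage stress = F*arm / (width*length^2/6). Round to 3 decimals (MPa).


Moment = 368 * 92 = 33856 N*mm
Section modulus = 46 * 2304 / 6 = 105984 / 6 mm^3
Stress = 33856 / (105984 / 6) = 203136 / 105984
= 1.917 MPa

1.917


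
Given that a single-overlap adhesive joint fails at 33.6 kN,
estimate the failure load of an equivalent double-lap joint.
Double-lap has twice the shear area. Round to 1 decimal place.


Double-lap factor = 2
Expected load = 33.6 * 2 = 67.2 kN

67.2


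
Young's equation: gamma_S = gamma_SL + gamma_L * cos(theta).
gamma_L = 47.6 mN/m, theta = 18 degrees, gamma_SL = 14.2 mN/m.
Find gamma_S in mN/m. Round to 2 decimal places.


cos(18 deg) = 0.951057
gamma_S = 14.2 + 47.6 * 0.951057
= 59.47 mN/m

59.47


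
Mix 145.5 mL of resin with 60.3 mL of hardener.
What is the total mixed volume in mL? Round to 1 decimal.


Total = 145.5 + 60.3 = 205.8 mL

205.8


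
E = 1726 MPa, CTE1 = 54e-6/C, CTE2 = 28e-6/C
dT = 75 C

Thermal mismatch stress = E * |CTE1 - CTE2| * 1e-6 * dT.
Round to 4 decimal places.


= 1726 * 26e-6 * 75
= 3.3657 MPa

3.3657


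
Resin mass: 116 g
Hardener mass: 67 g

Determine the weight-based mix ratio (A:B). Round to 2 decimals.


Ratio = 116 / 67 = 1.73

1.73


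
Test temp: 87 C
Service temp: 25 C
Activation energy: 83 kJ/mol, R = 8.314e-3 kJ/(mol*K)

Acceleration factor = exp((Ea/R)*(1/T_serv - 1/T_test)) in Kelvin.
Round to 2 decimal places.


AF = exp((83/0.008314)*(1/298.15 - 1/360.15))
= 318.69

318.69


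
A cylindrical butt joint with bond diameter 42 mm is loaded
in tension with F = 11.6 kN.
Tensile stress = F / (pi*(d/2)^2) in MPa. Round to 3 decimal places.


Area = pi * (42/2)^2 = 1385.4424 mm^2
Stress = 11.6*1000 / 1385.4424
= 8.373 MPa

8.373


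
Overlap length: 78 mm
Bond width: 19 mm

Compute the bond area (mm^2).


Bond area = 78 * 19 = 1482 mm^2

1482


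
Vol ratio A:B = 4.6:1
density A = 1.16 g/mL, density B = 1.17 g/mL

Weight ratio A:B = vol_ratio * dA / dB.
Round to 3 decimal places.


Weight ratio = 4.6 * 1.16 / 1.17
= 4.561

4.561


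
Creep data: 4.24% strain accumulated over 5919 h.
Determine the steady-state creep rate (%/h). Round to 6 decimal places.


Rate = 4.24 / 5919 = 0.000716 %/h

0.000716


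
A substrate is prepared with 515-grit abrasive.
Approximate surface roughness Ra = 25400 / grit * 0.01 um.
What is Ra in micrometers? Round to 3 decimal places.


Ra = 25400 / 515 * 0.01 = 0.493 um

0.493


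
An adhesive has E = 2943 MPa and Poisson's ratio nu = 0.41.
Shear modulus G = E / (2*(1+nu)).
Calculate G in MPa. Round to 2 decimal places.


G = 2943 / (2*(1+0.41))
= 2943 / 2.82
= 1043.62 MPa

1043.62


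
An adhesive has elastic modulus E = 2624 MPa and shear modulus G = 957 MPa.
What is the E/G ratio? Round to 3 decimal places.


E/G = 2624 / 957 = 2.742

2.742


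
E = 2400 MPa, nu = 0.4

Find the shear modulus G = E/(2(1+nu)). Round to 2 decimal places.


G = 2400 / (2 * 1.40)
= 857.14 MPa

857.14


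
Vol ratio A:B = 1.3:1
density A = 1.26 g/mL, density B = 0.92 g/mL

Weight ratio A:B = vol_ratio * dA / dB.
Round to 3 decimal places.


Weight ratio = 1.3 * 1.26 / 0.92
= 1.780

1.780


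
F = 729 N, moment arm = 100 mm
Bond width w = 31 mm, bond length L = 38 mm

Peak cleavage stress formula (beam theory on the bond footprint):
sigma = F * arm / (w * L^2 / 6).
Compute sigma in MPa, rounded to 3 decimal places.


sigma = (729 * 100) / (31 * 1444 / 6)
= 72900 * 6 / 44764
= 437400 / 44764
= 9.771 MPa

9.771
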